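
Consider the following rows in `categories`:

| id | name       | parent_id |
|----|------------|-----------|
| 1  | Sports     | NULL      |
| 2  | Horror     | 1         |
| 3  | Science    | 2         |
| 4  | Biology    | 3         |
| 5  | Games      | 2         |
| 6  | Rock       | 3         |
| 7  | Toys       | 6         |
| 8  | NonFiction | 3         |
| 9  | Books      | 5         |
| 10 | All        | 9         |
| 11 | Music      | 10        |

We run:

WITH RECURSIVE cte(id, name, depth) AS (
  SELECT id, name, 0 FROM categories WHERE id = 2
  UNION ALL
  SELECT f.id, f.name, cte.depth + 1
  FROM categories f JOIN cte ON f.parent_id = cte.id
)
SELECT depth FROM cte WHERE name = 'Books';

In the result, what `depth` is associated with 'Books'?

2

Base: id=2 (Horror) at depth 0.
Iteration 1: rows with parent_id in {2} -> Science (id 3, depth 1), Games (id 5, depth 1).
Iteration 2: rows with parent_id in {3,5} -> Biology (id 4, depth 2), Rock (id 6, depth 2), NonFiction (id 8, depth 2), Books (id 9, depth 2).
Iteration 3: rows with parent_id in {4,6,8,9} -> Toys (id 7, depth 3), All (id 10, depth 3).
Iteration 4: rows with parent_id in {7,10} -> Music (id 11, depth 4).
Iteration 5: no rows with parent_id in {11}; recursion stops.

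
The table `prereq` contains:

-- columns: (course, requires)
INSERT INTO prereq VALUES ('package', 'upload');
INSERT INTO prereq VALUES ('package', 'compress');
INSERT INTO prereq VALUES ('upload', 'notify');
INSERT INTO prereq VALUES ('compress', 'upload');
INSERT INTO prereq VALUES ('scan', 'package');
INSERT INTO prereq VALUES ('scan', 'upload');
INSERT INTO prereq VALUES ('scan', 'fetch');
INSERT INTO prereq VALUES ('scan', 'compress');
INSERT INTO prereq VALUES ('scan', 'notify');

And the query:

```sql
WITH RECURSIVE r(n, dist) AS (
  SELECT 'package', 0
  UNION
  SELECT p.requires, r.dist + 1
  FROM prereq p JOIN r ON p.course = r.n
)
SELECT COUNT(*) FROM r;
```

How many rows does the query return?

Base: (package, dist=0).
Iteration 1: edges from {package} -> (compress, dist=1), (upload, dist=1).
Iteration 2: edges from {compress,upload} -> (notify, dist=2), (upload, dist=2).
Iteration 3: edges from {notify,upload} -> (notify, dist=3).
Iteration 4: no outgoing edges from {notify}; recursion stops.
Total rows emitted: 6.

6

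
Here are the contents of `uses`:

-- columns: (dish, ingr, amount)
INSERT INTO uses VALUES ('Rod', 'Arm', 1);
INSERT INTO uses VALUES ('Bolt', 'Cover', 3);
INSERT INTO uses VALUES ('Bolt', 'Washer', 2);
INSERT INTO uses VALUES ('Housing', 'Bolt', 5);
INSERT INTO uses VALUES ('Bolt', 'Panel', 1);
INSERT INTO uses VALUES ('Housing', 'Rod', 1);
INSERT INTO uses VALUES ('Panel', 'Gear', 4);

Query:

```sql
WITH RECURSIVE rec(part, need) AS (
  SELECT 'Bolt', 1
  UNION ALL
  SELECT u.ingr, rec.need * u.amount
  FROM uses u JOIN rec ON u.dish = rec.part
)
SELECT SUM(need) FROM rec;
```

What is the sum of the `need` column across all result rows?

11

Base: (Bolt, need=1).
Iteration 1: components of {Bolt} -> Cover = 1*3 = 3, Panel = 1*1 = 1, Washer = 1*2 = 2.
Iteration 2: components of {Cover,Panel,Washer} -> Gear = 1*4 = 4.
Iteration 3: no further components; recursion stops.
SUM(need) = 1 + 1 + 3 + 2 + 4 = 11.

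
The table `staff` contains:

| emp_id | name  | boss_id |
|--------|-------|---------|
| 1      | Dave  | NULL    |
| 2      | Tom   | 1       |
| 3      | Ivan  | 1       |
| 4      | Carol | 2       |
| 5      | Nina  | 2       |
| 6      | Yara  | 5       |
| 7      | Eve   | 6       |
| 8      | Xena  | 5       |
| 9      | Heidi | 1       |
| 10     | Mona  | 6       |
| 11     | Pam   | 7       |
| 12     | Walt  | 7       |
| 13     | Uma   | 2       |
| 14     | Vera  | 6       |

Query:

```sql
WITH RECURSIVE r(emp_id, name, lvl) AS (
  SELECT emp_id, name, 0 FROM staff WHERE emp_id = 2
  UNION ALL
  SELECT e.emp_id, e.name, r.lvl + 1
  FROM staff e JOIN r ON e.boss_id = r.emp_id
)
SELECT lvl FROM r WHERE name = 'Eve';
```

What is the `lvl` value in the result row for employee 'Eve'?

Base: emp_id=2 (Tom) at lvl 0.
Iteration 1: rows with boss_id in {2} -> Carol (id 4, lvl 1), Nina (id 5, lvl 1), Uma (id 13, lvl 1).
Iteration 2: rows with boss_id in {4,5,13} -> Yara (id 6, lvl 2), Xena (id 8, lvl 2).
Iteration 3: rows with boss_id in {6,8} -> Eve (id 7, lvl 3), Mona (id 10, lvl 3), Vera (id 14, lvl 3).
Iteration 4: rows with boss_id in {7,10,14} -> Pam (id 11, lvl 4), Walt (id 12, lvl 4).
Iteration 5: no rows with boss_id in {11,12}; recursion stops.

3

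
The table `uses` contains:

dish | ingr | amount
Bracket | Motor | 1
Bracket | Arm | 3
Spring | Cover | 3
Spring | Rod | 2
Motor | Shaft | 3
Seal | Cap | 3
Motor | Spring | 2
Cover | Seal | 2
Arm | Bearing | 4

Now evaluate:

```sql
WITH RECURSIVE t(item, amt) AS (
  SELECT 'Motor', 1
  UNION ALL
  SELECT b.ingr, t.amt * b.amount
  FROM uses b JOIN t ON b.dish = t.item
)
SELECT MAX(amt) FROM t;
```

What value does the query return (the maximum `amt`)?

36

Base: (Motor, amt=1).
Iteration 1: components of {Motor} -> Shaft = 1*3 = 3, Spring = 1*2 = 2.
Iteration 2: components of {Shaft,Spring} -> Cover = 2*3 = 6, Rod = 2*2 = 4.
Iteration 3: components of {Cover,Rod} -> Seal = 6*2 = 12.
Iteration 4: components of {Seal} -> Cap = 12*3 = 36.
Iteration 5: no further components; recursion stops.
amt values: 1, 2, 3, 6, 4, 12, 36; the maximum is 36.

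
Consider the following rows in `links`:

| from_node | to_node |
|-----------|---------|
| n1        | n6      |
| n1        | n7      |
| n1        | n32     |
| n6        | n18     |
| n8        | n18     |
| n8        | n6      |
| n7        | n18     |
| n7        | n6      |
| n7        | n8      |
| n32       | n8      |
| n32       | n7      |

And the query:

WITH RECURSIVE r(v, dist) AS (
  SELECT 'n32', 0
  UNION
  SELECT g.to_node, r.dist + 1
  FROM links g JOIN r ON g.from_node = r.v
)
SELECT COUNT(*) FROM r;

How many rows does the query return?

9

Base: (n32, dist=0).
Iteration 1: edges from {n32} -> (n7, dist=1), (n8, dist=1).
Iteration 2: edges from {n7,n8} -> (n18, dist=2), (n6, dist=2), (n8, dist=2). [UNION drops 2 duplicate row(s)]
Iteration 3: edges from {n18,n6,n8} -> (n18, dist=3), (n6, dist=3). [UNION drops 1 duplicate row(s)]
Iteration 4: edges from {n18,n6} -> (n18, dist=4).
Iteration 5: no outgoing edges from {n18}; recursion stops.
Total rows emitted: 9.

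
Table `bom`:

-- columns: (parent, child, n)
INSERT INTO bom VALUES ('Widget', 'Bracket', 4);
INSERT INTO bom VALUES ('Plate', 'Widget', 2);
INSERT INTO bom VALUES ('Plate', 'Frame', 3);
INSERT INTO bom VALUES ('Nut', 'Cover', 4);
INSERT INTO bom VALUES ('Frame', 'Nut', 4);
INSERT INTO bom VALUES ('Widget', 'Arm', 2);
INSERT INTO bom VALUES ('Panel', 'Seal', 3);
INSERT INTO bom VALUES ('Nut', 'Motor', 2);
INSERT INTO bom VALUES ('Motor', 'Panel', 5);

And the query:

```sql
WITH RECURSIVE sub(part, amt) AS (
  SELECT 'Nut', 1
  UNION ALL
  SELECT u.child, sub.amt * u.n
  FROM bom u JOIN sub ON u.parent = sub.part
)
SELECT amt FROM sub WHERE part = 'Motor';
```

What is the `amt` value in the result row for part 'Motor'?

2

Base: (Nut, amt=1).
Iteration 1: components of {Nut} -> Cover = 1*4 = 4, Motor = 1*2 = 2.
Iteration 2: components of {Cover,Motor} -> Panel = 2*5 = 10.
Iteration 3: components of {Panel} -> Seal = 10*3 = 30.
Iteration 4: no further components; recursion stops.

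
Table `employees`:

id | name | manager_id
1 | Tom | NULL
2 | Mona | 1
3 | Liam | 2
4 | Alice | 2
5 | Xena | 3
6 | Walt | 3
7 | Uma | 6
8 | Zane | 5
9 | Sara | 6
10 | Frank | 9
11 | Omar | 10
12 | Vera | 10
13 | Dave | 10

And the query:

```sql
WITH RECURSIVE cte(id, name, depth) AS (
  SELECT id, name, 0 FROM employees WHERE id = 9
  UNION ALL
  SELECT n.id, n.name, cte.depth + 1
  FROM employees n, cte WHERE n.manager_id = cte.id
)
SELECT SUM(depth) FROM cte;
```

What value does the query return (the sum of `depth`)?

7

Base: id=9 (Sara) at depth 0.
Iteration 1: rows with manager_id in {9} -> Frank (id 10, depth 1).
Iteration 2: rows with manager_id in {10} -> Omar (id 11, depth 2), Vera (id 12, depth 2), Dave (id 13, depth 2).
Iteration 3: no rows with manager_id in {11,12,13}; recursion stops.
SUM(depth) = 0 + 1 + 2 + 2 + 2 = 7.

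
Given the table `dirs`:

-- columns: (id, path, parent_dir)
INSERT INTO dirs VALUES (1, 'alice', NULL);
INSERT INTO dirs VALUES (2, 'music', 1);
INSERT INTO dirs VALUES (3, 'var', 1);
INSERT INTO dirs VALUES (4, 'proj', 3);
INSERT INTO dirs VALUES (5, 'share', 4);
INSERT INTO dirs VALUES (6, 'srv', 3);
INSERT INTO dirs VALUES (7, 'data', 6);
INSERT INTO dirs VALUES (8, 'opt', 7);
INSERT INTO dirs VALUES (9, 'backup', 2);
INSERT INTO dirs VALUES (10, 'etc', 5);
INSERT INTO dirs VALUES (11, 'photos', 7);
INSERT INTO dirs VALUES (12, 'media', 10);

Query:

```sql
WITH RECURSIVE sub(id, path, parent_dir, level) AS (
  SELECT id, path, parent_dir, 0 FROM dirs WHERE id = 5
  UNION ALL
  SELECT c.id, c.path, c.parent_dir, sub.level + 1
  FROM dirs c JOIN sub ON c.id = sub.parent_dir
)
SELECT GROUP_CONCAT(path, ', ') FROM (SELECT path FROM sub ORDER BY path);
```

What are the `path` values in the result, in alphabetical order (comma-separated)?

alice, proj, share, var

Base: id=5 (share), parent_dir=4, level 0.
Iteration 1: join on id=4 -> proj (id 4, parent_dir=3, level 1).
Iteration 2: join on id=3 -> var (id 3, parent_dir=1, level 2).
Iteration 3: join on id=1 -> alice (id 1, parent_dir=NULL, level 3).
Iteration 4: parent_dir is NULL; no match; recursion stops.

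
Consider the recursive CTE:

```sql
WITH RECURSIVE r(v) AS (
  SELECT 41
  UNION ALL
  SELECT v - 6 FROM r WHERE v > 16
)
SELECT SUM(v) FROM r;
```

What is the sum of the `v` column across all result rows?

156

Base: v=41.
Iteration 1: 41 > 16 holds -> v = 41 - 6 = 35.
Iteration 2: 35 > 16 holds -> v = 35 - 6 = 29.
Iteration 3: 29 > 16 holds -> v = 29 - 6 = 23.
Iteration 4: 23 > 16 holds -> v = 23 - 6 = 17.
Iteration 5: 17 > 16 holds -> v = 17 - 6 = 11.
Iteration 6: 11 > 16 fails; recursion stops.
SUM(v) = 41 + 35 + 29 + 23 + 17 + 11 = 156.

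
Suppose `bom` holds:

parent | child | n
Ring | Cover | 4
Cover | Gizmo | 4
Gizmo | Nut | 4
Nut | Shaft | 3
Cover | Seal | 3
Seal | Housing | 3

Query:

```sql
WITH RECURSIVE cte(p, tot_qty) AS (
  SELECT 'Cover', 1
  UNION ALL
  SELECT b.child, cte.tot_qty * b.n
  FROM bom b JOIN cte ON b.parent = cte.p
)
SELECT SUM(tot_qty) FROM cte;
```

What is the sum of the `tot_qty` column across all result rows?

Base: (Cover, tot_qty=1).
Iteration 1: components of {Cover} -> Gizmo = 1*4 = 4, Seal = 1*3 = 3.
Iteration 2: components of {Gizmo,Seal} -> Housing = 3*3 = 9, Nut = 4*4 = 16.
Iteration 3: components of {Housing,Nut} -> Shaft = 16*3 = 48.
Iteration 4: no further components; recursion stops.
SUM(tot_qty) = 1 + 4 + 3 + 16 + 9 + 48 = 81.

81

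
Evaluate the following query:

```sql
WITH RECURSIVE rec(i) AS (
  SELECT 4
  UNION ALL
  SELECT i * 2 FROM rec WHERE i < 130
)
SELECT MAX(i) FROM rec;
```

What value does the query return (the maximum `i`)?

Base: i=4.
Iteration 1: 4 < 130 holds -> i = 4 * 2 = 8.
Iteration 2: 8 < 130 holds -> i = 8 * 2 = 16.
Iteration 3: 16 < 130 holds -> i = 16 * 2 = 32.
Iteration 4: 32 < 130 holds -> i = 32 * 2 = 64.
Iteration 5: 64 < 130 holds -> i = 64 * 2 = 128.
Iteration 6: 128 < 130 holds -> i = 128 * 2 = 256.
Iteration 7: 256 < 130 fails; recursion stops.
i values: 4, 8, 16, 32, 64, 128, 256; the maximum is 256.

256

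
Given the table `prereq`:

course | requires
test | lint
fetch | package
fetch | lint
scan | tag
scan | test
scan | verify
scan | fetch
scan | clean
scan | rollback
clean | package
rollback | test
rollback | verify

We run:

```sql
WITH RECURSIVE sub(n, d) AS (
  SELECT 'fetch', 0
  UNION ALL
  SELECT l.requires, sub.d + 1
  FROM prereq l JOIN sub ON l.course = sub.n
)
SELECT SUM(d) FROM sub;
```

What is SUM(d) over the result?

2

Base: (fetch, d=0).
Iteration 1: edges from {fetch} -> (lint, d=1), (package, d=1).
Iteration 2: no outgoing edges from {lint,package}; recursion stops.
SUM(d) = 0 + 1 + 1 = 2.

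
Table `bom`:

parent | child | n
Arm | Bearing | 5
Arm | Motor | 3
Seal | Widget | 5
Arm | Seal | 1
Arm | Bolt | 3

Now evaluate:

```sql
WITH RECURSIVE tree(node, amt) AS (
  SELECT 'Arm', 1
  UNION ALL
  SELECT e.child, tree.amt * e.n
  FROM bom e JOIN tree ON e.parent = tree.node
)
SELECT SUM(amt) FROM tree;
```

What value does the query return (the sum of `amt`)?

18

Base: (Arm, amt=1).
Iteration 1: components of {Arm} -> Bearing = 1*5 = 5, Bolt = 1*3 = 3, Motor = 1*3 = 3, Seal = 1*1 = 1.
Iteration 2: components of {Bearing,Bolt,Motor,Seal} -> Widget = 1*5 = 5.
Iteration 3: no further components; recursion stops.
SUM(amt) = 1 + 3 + 5 + 3 + 1 + 5 = 18.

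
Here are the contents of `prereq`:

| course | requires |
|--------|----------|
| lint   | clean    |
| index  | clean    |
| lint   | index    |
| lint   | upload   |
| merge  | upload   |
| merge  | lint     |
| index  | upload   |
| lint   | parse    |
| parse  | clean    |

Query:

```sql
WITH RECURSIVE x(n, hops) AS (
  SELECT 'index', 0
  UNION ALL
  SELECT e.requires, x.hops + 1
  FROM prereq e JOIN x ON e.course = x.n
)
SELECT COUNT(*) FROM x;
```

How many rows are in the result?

Base: (index, hops=0).
Iteration 1: edges from {index} -> (clean, hops=1), (upload, hops=1).
Iteration 2: no outgoing edges from {clean,upload}; recursion stops.
Total rows emitted: 3.

3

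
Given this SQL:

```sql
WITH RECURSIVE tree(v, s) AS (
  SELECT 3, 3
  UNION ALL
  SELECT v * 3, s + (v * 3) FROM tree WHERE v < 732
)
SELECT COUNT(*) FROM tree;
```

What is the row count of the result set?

7

Base: v=3, s=3.
Iteration 1: 3 < 732 holds -> v = 3 * 3 = 9, s = 3 + 9 = 12.
Iteration 2: 9 < 732 holds -> v = 9 * 3 = 27, s = 12 + 27 = 39.
Iteration 3: 27 < 732 holds -> v = 27 * 3 = 81, s = 39 + 81 = 120.
Iteration 4: 81 < 732 holds -> v = 81 * 3 = 243, s = 120 + 243 = 363.
Iteration 5: 243 < 732 holds -> v = 243 * 3 = 729, s = 363 + 729 = 1092.
Iteration 6: 729 < 732 holds -> v = 729 * 3 = 2187, s = 1092 + 2187 = 3279.
Iteration 7: 2187 < 732 fails; recursion stops.
Total rows emitted: 7.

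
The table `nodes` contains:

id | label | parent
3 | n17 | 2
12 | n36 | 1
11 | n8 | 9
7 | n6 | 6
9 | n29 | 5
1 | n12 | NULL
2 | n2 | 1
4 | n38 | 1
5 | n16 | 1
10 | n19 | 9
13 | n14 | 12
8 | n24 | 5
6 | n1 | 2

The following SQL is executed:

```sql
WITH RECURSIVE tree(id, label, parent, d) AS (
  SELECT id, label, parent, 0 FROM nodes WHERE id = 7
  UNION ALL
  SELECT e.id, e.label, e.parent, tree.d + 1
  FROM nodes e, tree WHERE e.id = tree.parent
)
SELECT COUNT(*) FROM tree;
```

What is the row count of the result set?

4

Base: id=7 (n6), parent=6, d 0.
Iteration 1: join on id=6 -> n1 (id 6, parent=2, d 1).
Iteration 2: join on id=2 -> n2 (id 2, parent=1, d 2).
Iteration 3: join on id=1 -> n12 (id 1, parent=NULL, d 3).
Iteration 4: parent is NULL; no match; recursion stops.
Total rows emitted: 4.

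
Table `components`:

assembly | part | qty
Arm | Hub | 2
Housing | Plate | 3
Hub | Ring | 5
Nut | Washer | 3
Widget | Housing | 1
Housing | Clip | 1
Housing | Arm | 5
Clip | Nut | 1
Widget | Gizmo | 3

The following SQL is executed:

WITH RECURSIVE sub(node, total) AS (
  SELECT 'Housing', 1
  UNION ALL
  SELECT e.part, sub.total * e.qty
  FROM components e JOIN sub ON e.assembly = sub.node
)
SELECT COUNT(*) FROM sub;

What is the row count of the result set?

8

Base: (Housing, total=1).
Iteration 1: components of {Housing} -> Arm = 1*5 = 5, Clip = 1*1 = 1, Plate = 1*3 = 3.
Iteration 2: components of {Arm,Clip,Plate} -> Hub = 5*2 = 10, Nut = 1*1 = 1.
Iteration 3: components of {Hub,Nut} -> Ring = 10*5 = 50, Washer = 1*3 = 3.
Iteration 4: no further components; recursion stops.
Total rows emitted: 8.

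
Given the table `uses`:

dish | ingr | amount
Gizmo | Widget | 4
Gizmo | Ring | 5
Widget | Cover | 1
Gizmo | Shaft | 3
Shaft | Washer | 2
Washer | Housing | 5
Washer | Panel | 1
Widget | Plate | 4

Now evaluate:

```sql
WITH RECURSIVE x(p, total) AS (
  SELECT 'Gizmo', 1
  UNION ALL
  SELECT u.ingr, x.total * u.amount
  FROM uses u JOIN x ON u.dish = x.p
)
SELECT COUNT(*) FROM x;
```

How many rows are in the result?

9

Base: (Gizmo, total=1).
Iteration 1: components of {Gizmo} -> Ring = 1*5 = 5, Shaft = 1*3 = 3, Widget = 1*4 = 4.
Iteration 2: components of {Ring,Shaft,Widget} -> Cover = 4*1 = 4, Plate = 4*4 = 16, Washer = 3*2 = 6.
Iteration 3: components of {Cover,Plate,Washer} -> Housing = 6*5 = 30, Panel = 6*1 = 6.
Iteration 4: no further components; recursion stops.
Total rows emitted: 9.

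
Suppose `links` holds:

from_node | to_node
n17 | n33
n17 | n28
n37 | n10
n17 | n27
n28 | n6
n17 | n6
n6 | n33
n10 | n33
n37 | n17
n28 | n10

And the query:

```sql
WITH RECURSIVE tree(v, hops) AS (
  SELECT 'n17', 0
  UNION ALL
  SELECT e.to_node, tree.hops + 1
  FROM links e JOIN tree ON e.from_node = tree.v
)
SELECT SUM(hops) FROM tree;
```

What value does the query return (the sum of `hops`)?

Base: (n17, hops=0).
Iteration 1: edges from {n17} -> (n27, hops=1), (n28, hops=1), (n33, hops=1), (n6, hops=1).
Iteration 2: edges from {n27,n28,n33,n6} -> (n10, hops=2), (n33, hops=2), (n6, hops=2).
Iteration 3: edges from {n10,n33,n6} -> (n33, hops=3) x2. [UNION ALL keeps all 2 new rows, including repeats]
Iteration 4: no outgoing edges from {n33}; recursion stops.
SUM(hops) = 0 + 1 + 1 + 1 + 1 + 2 + 2 + 2 + 3 + 3 = 16.

16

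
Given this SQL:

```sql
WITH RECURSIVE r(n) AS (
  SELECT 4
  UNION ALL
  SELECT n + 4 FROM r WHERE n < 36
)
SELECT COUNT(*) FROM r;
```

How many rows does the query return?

9

Base: n=4.
Iteration 1: 4 < 36 holds -> n = 4 + 4 = 8.
Iteration 2: 8 < 36 holds -> n = 8 + 4 = 12.
Iteration 3: 12 < 36 holds -> n = 12 + 4 = 16.
Iteration 4: 16 < 36 holds -> n = 16 + 4 = 20.
Iteration 5: 20 < 36 holds -> n = 20 + 4 = 24.
Iteration 6: 24 < 36 holds -> n = 24 + 4 = 28.
Iteration 7: 28 < 36 holds -> n = 28 + 4 = 32.
Iteration 8: 32 < 36 holds -> n = 32 + 4 = 36.
Iteration 9: 36 < 36 fails; recursion stops.
Total rows emitted: 9.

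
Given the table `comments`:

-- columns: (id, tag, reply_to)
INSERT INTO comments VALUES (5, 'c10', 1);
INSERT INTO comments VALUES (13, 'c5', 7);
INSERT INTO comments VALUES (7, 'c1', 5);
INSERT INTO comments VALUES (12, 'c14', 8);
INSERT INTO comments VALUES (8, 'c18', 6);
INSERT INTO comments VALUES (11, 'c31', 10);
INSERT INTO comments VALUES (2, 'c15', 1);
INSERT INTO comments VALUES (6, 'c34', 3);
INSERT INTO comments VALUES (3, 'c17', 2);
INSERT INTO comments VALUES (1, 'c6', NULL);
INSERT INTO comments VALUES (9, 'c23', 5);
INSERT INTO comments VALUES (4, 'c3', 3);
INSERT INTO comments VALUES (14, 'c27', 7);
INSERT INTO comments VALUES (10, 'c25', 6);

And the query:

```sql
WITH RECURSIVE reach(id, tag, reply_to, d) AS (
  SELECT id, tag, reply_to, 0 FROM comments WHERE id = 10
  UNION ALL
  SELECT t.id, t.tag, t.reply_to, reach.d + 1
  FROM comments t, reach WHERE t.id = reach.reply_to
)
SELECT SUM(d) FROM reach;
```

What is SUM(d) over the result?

10

Base: id=10 (c25), reply_to=6, d 0.
Iteration 1: join on id=6 -> c34 (id 6, reply_to=3, d 1).
Iteration 2: join on id=3 -> c17 (id 3, reply_to=2, d 2).
Iteration 3: join on id=2 -> c15 (id 2, reply_to=1, d 3).
Iteration 4: join on id=1 -> c6 (id 1, reply_to=NULL, d 4).
Iteration 5: reply_to is NULL; no match; recursion stops.
SUM(d) = 0 + 1 + 2 + 3 + 4 = 10.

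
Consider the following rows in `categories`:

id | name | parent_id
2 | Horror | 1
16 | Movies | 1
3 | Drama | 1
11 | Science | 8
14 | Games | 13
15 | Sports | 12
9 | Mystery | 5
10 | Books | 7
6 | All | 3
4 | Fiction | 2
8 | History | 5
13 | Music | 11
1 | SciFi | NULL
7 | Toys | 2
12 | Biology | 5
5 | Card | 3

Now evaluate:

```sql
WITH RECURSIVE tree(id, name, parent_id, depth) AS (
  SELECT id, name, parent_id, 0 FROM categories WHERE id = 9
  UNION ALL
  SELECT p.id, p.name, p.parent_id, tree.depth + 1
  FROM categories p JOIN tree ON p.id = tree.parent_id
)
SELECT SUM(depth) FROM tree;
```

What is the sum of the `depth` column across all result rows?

Base: id=9 (Mystery), parent_id=5, depth 0.
Iteration 1: join on id=5 -> Card (id 5, parent_id=3, depth 1).
Iteration 2: join on id=3 -> Drama (id 3, parent_id=1, depth 2).
Iteration 3: join on id=1 -> SciFi (id 1, parent_id=NULL, depth 3).
Iteration 4: parent_id is NULL; no match; recursion stops.
SUM(depth) = 0 + 1 + 2 + 3 = 6.

6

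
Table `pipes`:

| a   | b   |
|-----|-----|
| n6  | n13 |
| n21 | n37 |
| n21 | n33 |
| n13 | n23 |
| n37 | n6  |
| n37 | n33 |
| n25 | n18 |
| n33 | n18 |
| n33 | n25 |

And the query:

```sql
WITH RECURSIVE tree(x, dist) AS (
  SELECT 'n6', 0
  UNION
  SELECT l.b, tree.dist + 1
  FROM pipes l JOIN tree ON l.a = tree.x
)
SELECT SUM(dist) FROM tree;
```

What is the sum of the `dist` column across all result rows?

Base: (n6, dist=0).
Iteration 1: edges from {n6} -> (n13, dist=1).
Iteration 2: edges from {n13} -> (n23, dist=2).
Iteration 3: no outgoing edges from {n23}; recursion stops.
SUM(dist) = 0 + 1 + 2 = 3.

3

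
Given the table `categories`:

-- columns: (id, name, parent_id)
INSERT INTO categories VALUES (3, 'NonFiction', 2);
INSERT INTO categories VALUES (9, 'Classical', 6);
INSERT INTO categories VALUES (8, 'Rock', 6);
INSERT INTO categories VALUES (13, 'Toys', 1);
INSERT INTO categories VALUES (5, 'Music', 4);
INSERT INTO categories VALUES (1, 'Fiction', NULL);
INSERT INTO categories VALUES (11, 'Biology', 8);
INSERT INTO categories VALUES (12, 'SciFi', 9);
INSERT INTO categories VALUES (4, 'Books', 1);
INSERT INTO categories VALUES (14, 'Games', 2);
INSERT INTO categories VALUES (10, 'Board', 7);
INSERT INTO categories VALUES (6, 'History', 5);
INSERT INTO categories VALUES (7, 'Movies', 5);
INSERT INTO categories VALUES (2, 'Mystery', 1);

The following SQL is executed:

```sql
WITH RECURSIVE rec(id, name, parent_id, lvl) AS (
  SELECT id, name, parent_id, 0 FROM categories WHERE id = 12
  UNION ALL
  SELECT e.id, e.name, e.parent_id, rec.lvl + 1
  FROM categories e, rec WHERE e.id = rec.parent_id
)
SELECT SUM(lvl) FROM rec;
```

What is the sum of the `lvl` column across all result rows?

Base: id=12 (SciFi), parent_id=9, lvl 0.
Iteration 1: join on id=9 -> Classical (id 9, parent_id=6, lvl 1).
Iteration 2: join on id=6 -> History (id 6, parent_id=5, lvl 2).
Iteration 3: join on id=5 -> Music (id 5, parent_id=4, lvl 3).
Iteration 4: join on id=4 -> Books (id 4, parent_id=1, lvl 4).
Iteration 5: join on id=1 -> Fiction (id 1, parent_id=NULL, lvl 5).
Iteration 6: parent_id is NULL; no match; recursion stops.
SUM(lvl) = 0 + 1 + 2 + 3 + 4 + 5 = 15.

15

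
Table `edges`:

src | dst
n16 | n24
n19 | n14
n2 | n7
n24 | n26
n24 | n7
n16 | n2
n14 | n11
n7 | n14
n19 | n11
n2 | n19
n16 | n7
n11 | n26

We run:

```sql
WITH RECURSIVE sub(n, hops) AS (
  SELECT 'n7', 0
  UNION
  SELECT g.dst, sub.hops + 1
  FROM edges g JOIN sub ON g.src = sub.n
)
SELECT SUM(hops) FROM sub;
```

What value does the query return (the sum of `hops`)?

Base: (n7, hops=0).
Iteration 1: edges from {n7} -> (n14, hops=1).
Iteration 2: edges from {n14} -> (n11, hops=2).
Iteration 3: edges from {n11} -> (n26, hops=3).
Iteration 4: no outgoing edges from {n26}; recursion stops.
SUM(hops) = 0 + 1 + 2 + 3 = 6.

6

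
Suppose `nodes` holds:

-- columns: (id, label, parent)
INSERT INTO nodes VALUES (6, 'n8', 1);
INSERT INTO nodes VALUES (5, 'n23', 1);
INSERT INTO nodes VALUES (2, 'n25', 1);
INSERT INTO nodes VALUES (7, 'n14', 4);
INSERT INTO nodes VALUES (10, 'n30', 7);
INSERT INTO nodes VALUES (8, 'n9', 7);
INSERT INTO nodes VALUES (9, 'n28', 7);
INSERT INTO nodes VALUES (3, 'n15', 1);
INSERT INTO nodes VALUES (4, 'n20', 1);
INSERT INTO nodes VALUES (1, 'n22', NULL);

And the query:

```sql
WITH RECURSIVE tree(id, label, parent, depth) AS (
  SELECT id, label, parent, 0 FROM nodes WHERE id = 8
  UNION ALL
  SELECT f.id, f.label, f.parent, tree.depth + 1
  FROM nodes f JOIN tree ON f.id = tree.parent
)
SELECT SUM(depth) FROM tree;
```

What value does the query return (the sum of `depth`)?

Base: id=8 (n9), parent=7, depth 0.
Iteration 1: join on id=7 -> n14 (id 7, parent=4, depth 1).
Iteration 2: join on id=4 -> n20 (id 4, parent=1, depth 2).
Iteration 3: join on id=1 -> n22 (id 1, parent=NULL, depth 3).
Iteration 4: parent is NULL; no match; recursion stops.
SUM(depth) = 0 + 1 + 2 + 3 = 6.

6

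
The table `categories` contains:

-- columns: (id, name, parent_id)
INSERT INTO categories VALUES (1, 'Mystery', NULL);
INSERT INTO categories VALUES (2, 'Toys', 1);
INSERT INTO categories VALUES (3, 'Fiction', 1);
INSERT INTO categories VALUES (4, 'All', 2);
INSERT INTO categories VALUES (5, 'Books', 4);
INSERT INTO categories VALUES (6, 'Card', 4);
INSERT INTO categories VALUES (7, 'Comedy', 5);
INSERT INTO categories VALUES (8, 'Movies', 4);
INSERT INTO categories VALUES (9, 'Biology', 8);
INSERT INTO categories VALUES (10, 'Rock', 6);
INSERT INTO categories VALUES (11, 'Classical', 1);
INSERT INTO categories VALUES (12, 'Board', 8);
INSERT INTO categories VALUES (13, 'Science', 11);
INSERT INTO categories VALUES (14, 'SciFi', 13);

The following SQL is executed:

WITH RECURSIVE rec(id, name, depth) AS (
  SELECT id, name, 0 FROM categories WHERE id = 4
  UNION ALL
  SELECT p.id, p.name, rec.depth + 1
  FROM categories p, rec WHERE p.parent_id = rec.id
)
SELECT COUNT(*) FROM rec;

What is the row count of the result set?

8

Base: id=4 (All) at depth 0.
Iteration 1: rows with parent_id in {4} -> Books (id 5, depth 1), Card (id 6, depth 1), Movies (id 8, depth 1).
Iteration 2: rows with parent_id in {5,6,8} -> Comedy (id 7, depth 2), Biology (id 9, depth 2), Rock (id 10, depth 2), Board (id 12, depth 2).
Iteration 3: no rows with parent_id in {7,9,10,12}; recursion stops.
Total rows emitted: 8.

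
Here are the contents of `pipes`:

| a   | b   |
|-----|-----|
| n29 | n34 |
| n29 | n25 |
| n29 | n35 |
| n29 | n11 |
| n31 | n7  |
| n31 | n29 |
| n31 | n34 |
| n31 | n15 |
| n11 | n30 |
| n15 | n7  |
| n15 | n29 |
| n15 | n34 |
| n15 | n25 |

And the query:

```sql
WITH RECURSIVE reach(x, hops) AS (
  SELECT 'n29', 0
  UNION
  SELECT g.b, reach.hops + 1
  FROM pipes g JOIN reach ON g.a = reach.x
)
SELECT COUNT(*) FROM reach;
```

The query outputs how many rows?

Base: (n29, hops=0).
Iteration 1: edges from {n29} -> (n11, hops=1), (n25, hops=1), (n34, hops=1), (n35, hops=1).
Iteration 2: edges from {n11,n25,n34,n35} -> (n30, hops=2).
Iteration 3: no outgoing edges from {n30}; recursion stops.
Total rows emitted: 6.

6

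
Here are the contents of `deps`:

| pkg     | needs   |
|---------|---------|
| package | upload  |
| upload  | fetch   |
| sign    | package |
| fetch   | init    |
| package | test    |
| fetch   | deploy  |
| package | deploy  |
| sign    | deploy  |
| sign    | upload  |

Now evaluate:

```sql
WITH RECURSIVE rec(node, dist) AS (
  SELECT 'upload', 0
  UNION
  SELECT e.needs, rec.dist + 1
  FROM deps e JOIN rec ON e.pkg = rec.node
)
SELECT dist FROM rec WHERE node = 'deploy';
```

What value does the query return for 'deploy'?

Base: (upload, dist=0).
Iteration 1: edges from {upload} -> (fetch, dist=1).
Iteration 2: edges from {fetch} -> (deploy, dist=2), (init, dist=2).
Iteration 3: no outgoing edges from {deploy,init}; recursion stops.

2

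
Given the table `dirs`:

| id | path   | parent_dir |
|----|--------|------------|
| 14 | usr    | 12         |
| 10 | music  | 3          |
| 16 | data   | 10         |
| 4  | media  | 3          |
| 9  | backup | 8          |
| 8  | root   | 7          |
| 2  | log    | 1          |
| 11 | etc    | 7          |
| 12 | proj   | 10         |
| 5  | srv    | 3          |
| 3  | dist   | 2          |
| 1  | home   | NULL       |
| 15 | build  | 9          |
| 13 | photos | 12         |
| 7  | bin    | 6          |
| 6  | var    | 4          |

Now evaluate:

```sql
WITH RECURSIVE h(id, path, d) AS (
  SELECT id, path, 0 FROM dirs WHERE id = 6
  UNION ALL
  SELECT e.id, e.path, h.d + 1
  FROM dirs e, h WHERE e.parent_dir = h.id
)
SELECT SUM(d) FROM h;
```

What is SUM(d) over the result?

Base: id=6 (var) at d 0.
Iteration 1: rows with parent_dir in {6} -> bin (id 7, d 1).
Iteration 2: rows with parent_dir in {7} -> root (id 8, d 2), etc (id 11, d 2).
Iteration 3: rows with parent_dir in {8,11} -> backup (id 9, d 3).
Iteration 4: rows with parent_dir in {9} -> build (id 15, d 4).
Iteration 5: no rows with parent_dir in {15}; recursion stops.
SUM(d) = 0 + 1 + 2 + 2 + 3 + 4 = 12.

12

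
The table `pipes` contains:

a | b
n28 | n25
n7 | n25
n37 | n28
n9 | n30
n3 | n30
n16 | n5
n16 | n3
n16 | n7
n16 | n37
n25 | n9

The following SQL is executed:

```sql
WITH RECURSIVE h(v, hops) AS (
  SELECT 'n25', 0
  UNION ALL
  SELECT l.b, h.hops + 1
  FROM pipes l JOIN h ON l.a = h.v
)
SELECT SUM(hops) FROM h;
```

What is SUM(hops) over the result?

Base: (n25, hops=0).
Iteration 1: edges from {n25} -> (n9, hops=1).
Iteration 2: edges from {n9} -> (n30, hops=2).
Iteration 3: no outgoing edges from {n30}; recursion stops.
SUM(hops) = 0 + 1 + 2 = 3.

3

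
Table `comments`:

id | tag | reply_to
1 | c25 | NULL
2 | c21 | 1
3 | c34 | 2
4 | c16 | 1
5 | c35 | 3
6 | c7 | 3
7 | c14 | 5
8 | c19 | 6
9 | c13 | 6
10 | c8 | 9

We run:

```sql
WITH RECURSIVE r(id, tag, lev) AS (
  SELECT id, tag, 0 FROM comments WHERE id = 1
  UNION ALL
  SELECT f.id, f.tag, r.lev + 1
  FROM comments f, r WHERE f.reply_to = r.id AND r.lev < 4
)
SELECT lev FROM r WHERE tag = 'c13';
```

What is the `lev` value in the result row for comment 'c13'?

Base: id=1 (c25) at lev 0.
Iteration 1: rows with reply_to in {1} -> c21 (id 2, lev 1), c16 (id 4, lev 1).
Iteration 2: rows with reply_to in {2,4} -> c34 (id 3, lev 2).
Iteration 3: rows with reply_to in {3} -> c35 (id 5, lev 3), c7 (id 6, lev 3).
Iteration 4: rows with reply_to in {5,6} -> c14 (id 7, lev 4), c19 (id 8, lev 4), c13 (id 9, lev 4).
Iteration 5: lev < 4 fails for all current rows; recursion stops.

4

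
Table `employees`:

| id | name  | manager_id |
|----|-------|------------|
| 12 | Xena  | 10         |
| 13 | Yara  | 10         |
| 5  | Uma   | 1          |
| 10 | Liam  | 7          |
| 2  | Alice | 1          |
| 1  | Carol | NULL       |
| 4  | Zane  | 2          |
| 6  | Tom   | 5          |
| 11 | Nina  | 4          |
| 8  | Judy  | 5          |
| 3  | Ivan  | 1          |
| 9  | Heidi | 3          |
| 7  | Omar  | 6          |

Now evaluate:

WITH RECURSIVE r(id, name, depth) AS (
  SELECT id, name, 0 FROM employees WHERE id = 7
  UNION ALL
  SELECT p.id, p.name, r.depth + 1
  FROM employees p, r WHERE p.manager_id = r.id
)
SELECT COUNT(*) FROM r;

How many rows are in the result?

Base: id=7 (Omar) at depth 0.
Iteration 1: rows with manager_id in {7} -> Liam (id 10, depth 1).
Iteration 2: rows with manager_id in {10} -> Xena (id 12, depth 2), Yara (id 13, depth 2).
Iteration 3: no rows with manager_id in {12,13}; recursion stops.
Total rows emitted: 4.

4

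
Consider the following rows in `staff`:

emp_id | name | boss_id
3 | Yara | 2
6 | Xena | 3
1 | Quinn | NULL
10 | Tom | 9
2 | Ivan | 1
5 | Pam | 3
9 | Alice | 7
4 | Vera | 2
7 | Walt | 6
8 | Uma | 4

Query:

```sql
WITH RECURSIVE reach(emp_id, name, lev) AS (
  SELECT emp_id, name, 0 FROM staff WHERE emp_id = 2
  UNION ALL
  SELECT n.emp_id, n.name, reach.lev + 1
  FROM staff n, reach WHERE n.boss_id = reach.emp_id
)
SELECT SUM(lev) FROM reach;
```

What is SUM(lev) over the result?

20

Base: emp_id=2 (Ivan) at lev 0.
Iteration 1: rows with boss_id in {2} -> Yara (id 3, lev 1), Vera (id 4, lev 1).
Iteration 2: rows with boss_id in {3,4} -> Pam (id 5, lev 2), Xena (id 6, lev 2), Uma (id 8, lev 2).
Iteration 3: rows with boss_id in {5,6,8} -> Walt (id 7, lev 3).
Iteration 4: rows with boss_id in {7} -> Alice (id 9, lev 4).
Iteration 5: rows with boss_id in {9} -> Tom (id 10, lev 5).
Iteration 6: no rows with boss_id in {10}; recursion stops.
SUM(lev) = 0 + 1 + 1 + 2 + 2 + 2 + 3 + 4 + 5 = 20.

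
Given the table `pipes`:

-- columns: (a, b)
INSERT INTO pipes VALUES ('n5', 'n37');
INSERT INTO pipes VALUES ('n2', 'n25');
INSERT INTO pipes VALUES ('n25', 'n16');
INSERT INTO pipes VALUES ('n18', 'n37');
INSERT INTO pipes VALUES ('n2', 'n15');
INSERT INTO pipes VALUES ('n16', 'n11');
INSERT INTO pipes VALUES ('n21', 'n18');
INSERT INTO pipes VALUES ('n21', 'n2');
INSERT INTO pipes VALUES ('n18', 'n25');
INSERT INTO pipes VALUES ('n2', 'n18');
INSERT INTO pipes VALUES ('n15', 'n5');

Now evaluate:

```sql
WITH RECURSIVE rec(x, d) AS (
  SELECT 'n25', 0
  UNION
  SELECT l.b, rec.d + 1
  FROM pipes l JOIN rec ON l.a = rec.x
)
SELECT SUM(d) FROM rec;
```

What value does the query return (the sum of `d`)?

3

Base: (n25, d=0).
Iteration 1: edges from {n25} -> (n16, d=1).
Iteration 2: edges from {n16} -> (n11, d=2).
Iteration 3: no outgoing edges from {n11}; recursion stops.
SUM(d) = 0 + 1 + 2 = 3.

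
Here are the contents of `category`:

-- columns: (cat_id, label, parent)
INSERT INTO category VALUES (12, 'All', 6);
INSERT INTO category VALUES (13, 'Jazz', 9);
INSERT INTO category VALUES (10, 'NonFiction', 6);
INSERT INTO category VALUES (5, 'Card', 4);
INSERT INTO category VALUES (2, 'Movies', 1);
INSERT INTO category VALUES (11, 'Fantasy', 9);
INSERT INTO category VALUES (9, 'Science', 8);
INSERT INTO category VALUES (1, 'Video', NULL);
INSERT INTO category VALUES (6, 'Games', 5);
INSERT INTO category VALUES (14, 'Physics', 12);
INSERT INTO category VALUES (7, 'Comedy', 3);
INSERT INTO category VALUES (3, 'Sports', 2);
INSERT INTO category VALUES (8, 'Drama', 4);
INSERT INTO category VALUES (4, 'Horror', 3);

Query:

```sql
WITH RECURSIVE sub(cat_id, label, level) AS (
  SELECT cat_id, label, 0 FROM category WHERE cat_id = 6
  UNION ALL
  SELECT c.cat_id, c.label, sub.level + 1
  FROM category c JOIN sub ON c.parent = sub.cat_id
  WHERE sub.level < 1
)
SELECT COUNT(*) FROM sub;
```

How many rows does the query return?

3

Base: cat_id=6 (Games) at level 0.
Iteration 1: rows with parent in {6} -> NonFiction (id 10, level 1), All (id 12, level 1).
Iteration 2: level < 1 fails for all current rows; recursion stops.
Total rows emitted: 3.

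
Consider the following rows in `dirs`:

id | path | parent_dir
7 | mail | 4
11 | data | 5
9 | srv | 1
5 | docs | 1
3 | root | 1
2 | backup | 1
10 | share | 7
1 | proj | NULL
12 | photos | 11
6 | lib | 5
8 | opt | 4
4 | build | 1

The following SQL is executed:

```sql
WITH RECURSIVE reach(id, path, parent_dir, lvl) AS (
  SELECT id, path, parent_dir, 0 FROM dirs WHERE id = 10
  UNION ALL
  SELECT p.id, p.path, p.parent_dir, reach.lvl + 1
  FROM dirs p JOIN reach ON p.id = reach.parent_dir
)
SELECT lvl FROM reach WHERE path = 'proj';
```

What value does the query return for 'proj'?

Base: id=10 (share), parent_dir=7, lvl 0.
Iteration 1: join on id=7 -> mail (id 7, parent_dir=4, lvl 1).
Iteration 2: join on id=4 -> build (id 4, parent_dir=1, lvl 2).
Iteration 3: join on id=1 -> proj (id 1, parent_dir=NULL, lvl 3).
Iteration 4: parent_dir is NULL; no match; recursion stops.

3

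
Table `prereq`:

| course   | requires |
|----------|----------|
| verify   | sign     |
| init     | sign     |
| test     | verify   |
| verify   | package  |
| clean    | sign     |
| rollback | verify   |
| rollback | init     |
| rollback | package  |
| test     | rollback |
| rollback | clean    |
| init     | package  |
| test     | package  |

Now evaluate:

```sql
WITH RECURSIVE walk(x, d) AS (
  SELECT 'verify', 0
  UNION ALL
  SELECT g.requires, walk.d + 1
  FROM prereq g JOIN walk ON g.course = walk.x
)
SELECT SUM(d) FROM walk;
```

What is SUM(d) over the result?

Base: (verify, d=0).
Iteration 1: edges from {verify} -> (package, d=1), (sign, d=1).
Iteration 2: no outgoing edges from {package,sign}; recursion stops.
SUM(d) = 0 + 1 + 1 = 2.

2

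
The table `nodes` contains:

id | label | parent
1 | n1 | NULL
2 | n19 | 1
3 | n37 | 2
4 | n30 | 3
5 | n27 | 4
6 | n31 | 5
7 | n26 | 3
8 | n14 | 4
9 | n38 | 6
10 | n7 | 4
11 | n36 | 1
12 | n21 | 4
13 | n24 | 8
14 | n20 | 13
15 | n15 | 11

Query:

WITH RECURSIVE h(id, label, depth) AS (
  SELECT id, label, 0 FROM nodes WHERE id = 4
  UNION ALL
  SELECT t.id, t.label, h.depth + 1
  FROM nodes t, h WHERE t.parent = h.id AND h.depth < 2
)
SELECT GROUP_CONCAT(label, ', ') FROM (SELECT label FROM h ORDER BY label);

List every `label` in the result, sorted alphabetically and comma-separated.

Base: id=4 (n30) at depth 0.
Iteration 1: rows with parent in {4} -> n27 (id 5, depth 1), n14 (id 8, depth 1), n7 (id 10, depth 1), n21 (id 12, depth 1).
Iteration 2: rows with parent in {5,8,10,12} -> n31 (id 6, depth 2), n24 (id 13, depth 2).
Iteration 3: depth < 2 fails for all current rows; recursion stops.

n14, n21, n24, n27, n30, n31, n7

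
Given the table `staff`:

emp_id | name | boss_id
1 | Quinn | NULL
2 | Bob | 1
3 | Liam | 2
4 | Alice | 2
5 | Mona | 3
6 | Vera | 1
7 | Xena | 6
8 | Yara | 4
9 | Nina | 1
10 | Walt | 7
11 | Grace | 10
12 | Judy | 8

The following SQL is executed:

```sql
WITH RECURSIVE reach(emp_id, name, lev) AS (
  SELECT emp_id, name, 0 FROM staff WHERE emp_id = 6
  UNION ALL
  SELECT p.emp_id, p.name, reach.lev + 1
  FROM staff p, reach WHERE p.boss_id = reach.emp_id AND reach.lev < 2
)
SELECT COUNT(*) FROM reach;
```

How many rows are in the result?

3

Base: emp_id=6 (Vera) at lev 0.
Iteration 1: rows with boss_id in {6} -> Xena (id 7, lev 1).
Iteration 2: rows with boss_id in {7} -> Walt (id 10, lev 2).
Iteration 3: lev < 2 fails for all current rows; recursion stops.
Total rows emitted: 3.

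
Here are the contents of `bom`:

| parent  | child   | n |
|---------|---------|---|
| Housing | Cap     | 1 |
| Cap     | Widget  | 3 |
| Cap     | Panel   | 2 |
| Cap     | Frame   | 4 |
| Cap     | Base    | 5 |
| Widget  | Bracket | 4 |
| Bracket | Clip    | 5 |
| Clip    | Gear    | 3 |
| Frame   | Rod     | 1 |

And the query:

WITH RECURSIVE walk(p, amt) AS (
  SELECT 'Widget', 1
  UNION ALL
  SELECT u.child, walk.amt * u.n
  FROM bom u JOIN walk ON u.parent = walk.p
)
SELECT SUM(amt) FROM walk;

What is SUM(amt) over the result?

85

Base: (Widget, amt=1).
Iteration 1: components of {Widget} -> Bracket = 1*4 = 4.
Iteration 2: components of {Bracket} -> Clip = 4*5 = 20.
Iteration 3: components of {Clip} -> Gear = 20*3 = 60.
Iteration 4: no further components; recursion stops.
SUM(amt) = 1 + 4 + 20 + 60 = 85.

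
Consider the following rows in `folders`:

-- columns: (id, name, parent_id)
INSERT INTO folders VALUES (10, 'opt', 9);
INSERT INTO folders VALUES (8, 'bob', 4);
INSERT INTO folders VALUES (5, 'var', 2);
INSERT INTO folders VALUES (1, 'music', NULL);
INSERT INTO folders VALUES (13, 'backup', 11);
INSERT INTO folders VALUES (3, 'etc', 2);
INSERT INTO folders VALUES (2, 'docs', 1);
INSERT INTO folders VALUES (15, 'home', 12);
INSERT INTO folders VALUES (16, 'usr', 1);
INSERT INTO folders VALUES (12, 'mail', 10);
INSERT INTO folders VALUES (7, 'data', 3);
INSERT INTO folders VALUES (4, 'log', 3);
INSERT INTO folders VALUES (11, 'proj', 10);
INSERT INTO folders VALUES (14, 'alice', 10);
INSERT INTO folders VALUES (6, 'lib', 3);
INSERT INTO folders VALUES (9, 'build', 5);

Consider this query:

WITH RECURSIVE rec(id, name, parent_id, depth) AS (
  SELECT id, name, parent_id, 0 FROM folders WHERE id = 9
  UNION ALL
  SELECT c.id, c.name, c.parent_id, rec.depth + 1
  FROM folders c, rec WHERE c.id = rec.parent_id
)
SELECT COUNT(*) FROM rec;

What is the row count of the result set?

Base: id=9 (build), parent_id=5, depth 0.
Iteration 1: join on id=5 -> var (id 5, parent_id=2, depth 1).
Iteration 2: join on id=2 -> docs (id 2, parent_id=1, depth 2).
Iteration 3: join on id=1 -> music (id 1, parent_id=NULL, depth 3).
Iteration 4: parent_id is NULL; no match; recursion stops.
Total rows emitted: 4.

4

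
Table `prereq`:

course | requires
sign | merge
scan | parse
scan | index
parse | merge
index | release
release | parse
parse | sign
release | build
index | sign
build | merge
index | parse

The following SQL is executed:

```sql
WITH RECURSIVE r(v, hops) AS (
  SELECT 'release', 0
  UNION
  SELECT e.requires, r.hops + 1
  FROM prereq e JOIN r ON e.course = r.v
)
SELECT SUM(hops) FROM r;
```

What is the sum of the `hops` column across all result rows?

9

Base: (release, hops=0).
Iteration 1: edges from {release} -> (build, hops=1), (parse, hops=1).
Iteration 2: edges from {build,parse} -> (merge, hops=2), (sign, hops=2). [UNION drops 1 duplicate row(s)]
Iteration 3: edges from {merge,sign} -> (merge, hops=3).
Iteration 4: no outgoing edges from {merge}; recursion stops.
SUM(hops) = 0 + 1 + 1 + 2 + 2 + 3 = 9.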